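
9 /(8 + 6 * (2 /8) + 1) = 6 /7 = 0.86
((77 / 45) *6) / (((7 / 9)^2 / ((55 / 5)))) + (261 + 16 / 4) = 15809 / 35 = 451.69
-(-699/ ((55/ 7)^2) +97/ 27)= 631352/ 81675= 7.73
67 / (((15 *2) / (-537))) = -11993 / 10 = -1199.30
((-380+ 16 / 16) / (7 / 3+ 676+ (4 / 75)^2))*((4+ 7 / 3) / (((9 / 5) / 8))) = -180025000 / 11446923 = -15.73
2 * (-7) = -14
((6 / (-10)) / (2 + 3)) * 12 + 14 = 314 / 25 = 12.56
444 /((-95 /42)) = -18648 /95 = -196.29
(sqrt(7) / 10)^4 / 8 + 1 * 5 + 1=480049 / 80000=6.00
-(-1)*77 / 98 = 11 / 14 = 0.79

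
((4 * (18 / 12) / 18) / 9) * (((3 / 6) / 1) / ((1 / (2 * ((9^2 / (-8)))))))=-3 / 8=-0.38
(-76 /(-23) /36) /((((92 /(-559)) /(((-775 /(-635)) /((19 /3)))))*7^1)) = -86645 /5643372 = -0.02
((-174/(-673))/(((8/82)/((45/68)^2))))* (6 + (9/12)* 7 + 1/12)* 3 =7223175/183056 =39.46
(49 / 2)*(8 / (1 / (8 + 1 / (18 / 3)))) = 1600.67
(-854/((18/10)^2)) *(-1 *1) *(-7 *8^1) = -1195600/81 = -14760.49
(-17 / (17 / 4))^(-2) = 1 / 16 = 0.06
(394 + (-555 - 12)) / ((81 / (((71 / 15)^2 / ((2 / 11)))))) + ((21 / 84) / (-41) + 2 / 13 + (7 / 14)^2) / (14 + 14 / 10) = -263.16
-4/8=-1/2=-0.50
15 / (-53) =-15 / 53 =-0.28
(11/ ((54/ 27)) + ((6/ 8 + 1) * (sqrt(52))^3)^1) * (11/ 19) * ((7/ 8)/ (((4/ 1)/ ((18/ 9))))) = 847/ 608 + 7007 * sqrt(13)/ 152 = 167.60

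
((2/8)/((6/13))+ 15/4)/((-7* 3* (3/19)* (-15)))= 0.09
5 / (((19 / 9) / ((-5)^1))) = -225 / 19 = -11.84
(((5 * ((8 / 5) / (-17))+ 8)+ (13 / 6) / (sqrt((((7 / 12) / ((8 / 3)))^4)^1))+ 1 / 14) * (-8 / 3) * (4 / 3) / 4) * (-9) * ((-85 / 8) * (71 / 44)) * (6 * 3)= -281472045 / 2156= -130552.90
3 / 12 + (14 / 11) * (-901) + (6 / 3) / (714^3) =-1147605917687 / 1000984446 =-1146.48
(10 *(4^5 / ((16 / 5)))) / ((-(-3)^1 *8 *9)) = 400 / 27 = 14.81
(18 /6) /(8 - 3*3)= -3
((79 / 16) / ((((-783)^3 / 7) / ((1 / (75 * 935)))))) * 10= -553 / 53861462681400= -0.00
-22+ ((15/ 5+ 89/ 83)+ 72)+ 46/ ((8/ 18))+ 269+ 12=438.57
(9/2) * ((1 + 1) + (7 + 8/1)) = 153/2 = 76.50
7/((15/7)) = 49/15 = 3.27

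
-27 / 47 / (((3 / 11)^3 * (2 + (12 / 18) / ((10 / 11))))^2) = -44289025 / 237021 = -186.86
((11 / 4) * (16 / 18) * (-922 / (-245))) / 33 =1844 / 6615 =0.28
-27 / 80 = -0.34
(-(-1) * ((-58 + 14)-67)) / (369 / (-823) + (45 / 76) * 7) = -2314276 / 77067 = -30.03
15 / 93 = 5 / 31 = 0.16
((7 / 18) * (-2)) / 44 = -7 / 396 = -0.02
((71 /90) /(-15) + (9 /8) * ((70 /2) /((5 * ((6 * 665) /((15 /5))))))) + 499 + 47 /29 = 2978815867 /5950800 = 500.57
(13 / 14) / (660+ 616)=13 / 17864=0.00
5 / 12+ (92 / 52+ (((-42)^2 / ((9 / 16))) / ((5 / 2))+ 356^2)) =99834217 / 780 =127992.59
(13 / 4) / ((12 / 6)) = 13 / 8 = 1.62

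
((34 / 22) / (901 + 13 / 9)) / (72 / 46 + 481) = 3519 / 991606858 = 0.00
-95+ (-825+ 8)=-912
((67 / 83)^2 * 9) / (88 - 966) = -40401 / 6048542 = -0.01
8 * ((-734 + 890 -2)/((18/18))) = 1232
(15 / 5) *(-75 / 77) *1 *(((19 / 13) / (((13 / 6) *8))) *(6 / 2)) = -38475 / 52052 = -0.74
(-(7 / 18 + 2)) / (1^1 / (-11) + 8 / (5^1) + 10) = -2365 / 11394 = -0.21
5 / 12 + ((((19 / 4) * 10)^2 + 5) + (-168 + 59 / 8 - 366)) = 41641 / 24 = 1735.04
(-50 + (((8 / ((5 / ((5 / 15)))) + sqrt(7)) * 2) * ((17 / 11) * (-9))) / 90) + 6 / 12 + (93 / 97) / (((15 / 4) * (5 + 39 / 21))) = -5295261 / 106700 - 17 * sqrt(7) / 55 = -50.45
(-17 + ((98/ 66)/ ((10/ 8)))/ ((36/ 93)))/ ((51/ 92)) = -634432/ 25245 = -25.13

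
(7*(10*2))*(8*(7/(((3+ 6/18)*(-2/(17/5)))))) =-19992/5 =-3998.40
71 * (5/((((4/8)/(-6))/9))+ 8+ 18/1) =-36494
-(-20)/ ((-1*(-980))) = 1/ 49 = 0.02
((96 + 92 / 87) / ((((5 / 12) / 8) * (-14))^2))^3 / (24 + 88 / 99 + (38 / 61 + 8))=181521.39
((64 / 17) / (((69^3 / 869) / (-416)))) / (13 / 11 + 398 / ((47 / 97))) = -11961444352 / 2375024473881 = -0.01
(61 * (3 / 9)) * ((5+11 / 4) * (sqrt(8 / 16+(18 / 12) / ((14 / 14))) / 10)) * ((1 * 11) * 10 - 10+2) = 32147 * sqrt(2) / 20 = 2273.14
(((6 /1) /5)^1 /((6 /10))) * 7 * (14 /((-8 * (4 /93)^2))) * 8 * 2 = -423801 /2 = -211900.50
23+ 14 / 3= 83 / 3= 27.67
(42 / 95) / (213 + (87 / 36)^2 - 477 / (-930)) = 187488 / 93023297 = 0.00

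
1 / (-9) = -1 / 9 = -0.11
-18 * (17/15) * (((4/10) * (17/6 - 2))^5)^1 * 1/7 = -34/2835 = -0.01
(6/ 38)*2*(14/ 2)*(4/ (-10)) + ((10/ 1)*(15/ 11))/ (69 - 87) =-5147/ 3135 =-1.64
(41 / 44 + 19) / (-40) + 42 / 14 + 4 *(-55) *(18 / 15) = -261.50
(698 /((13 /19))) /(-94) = -6631 /611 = -10.85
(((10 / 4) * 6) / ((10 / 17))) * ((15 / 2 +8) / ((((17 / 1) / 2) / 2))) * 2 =186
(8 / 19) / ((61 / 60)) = 480 / 1159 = 0.41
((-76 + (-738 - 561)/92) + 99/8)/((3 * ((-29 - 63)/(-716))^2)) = -458346505/292008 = -1569.64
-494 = -494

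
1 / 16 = 0.06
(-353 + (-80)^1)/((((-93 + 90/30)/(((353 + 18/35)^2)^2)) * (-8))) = -10148175006088179553/1080450000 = -9392544778.65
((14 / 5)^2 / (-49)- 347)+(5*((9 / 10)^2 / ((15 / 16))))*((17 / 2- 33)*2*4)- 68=-31547 / 25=-1261.88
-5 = -5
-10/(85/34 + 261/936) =-1040/289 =-3.60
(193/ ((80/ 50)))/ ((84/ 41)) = 39565/ 672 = 58.88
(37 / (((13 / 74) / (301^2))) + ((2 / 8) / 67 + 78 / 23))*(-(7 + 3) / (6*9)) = -2548460413805 / 721188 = -3533697.75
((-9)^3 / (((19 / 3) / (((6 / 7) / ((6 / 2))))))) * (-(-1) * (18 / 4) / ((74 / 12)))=-118098 / 4921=-24.00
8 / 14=4 / 7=0.57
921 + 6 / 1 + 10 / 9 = 8353 / 9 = 928.11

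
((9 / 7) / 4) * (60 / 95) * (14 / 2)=27 / 19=1.42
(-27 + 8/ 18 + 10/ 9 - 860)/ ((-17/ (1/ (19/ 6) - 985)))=-149092021/ 2907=-51287.24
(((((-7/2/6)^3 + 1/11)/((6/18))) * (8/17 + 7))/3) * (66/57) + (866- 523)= 95461981/279072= 342.07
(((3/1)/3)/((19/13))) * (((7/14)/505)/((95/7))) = 91/1823050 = 0.00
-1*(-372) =372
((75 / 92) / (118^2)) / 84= 25 / 35868224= 0.00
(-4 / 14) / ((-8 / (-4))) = -1 / 7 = -0.14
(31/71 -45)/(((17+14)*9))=-3164/19809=-0.16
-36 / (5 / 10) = -72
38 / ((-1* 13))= -38 / 13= -2.92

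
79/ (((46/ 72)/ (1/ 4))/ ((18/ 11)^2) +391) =230364/ 1142939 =0.20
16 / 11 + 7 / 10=2.15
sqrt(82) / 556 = 0.02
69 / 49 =1.41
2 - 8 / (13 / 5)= -14 / 13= -1.08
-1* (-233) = 233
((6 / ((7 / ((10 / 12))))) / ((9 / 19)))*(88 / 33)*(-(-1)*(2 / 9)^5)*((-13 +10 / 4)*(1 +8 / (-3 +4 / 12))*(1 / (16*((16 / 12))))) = 380 / 177147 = 0.00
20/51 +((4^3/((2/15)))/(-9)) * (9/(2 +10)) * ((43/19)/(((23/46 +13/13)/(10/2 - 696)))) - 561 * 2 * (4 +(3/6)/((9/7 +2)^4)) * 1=3363364568633/90388643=37210.03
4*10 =40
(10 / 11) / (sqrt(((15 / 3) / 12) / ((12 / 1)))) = 24* sqrt(5) / 11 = 4.88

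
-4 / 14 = -2 / 7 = -0.29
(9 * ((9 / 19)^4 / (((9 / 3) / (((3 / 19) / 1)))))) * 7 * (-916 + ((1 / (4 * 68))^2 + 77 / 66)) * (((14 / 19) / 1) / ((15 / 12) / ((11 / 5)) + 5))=-8792553308121 / 435080307488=-20.21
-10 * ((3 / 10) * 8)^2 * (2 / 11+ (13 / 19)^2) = -743328 / 19855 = -37.44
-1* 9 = -9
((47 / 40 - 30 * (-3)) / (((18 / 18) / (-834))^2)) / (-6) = -211391061 / 20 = -10569553.05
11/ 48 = 0.23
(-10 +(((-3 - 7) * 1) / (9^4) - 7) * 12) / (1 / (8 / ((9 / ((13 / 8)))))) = -2673034 / 19683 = -135.80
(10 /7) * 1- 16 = -102 /7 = -14.57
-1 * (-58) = 58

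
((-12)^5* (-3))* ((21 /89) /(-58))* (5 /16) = -2449440 /2581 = -949.03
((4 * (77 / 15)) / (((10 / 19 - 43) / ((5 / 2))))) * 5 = -14630 / 2421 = -6.04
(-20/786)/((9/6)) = -20/1179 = -0.02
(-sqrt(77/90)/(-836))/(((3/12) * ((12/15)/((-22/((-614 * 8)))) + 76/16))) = 2 * sqrt(770)/2299437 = 0.00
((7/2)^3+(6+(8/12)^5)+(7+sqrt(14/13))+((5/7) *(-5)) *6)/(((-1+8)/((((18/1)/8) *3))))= 27 *sqrt(182)/364+470539/14112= 34.34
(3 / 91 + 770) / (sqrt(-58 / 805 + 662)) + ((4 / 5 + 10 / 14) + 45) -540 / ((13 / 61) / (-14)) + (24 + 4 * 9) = 70073 * sqrt(107236465) / 24244766 + 16189064 / 455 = 35610.29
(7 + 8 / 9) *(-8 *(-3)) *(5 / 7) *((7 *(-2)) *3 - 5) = -133480 / 21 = -6356.19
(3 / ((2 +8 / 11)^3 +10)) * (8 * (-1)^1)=-15972 / 20155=-0.79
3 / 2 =1.50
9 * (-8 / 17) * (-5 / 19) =360 / 323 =1.11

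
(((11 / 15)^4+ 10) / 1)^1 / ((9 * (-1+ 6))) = 520891 / 2278125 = 0.23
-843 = -843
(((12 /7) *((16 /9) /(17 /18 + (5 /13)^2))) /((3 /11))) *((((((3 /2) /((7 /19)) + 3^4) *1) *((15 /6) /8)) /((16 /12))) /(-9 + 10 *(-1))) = -33211035 /3093713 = -10.74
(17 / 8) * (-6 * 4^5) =-13056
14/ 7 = 2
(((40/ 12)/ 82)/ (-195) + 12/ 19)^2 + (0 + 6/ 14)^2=237023342266/ 407045276001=0.58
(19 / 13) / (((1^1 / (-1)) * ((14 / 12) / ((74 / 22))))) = -4218 / 1001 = -4.21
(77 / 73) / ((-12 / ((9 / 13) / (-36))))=77 / 45552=0.00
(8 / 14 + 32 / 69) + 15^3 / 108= 32.29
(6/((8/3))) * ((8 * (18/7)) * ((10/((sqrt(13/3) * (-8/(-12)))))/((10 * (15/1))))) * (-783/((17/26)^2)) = -6595992 * sqrt(39)/10115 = -4072.36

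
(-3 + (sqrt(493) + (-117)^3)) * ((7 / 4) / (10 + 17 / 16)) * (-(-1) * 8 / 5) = -405375.15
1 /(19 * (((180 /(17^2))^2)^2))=6975757441 /19945440000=0.35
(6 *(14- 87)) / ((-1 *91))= 438 / 91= 4.81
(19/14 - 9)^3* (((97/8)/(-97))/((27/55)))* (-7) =-67377365/84672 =-795.75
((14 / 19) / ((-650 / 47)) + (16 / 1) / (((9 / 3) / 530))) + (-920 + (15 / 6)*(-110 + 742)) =3486.61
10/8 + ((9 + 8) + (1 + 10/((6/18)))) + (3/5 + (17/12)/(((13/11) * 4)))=156467/3120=50.15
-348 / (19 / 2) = -696 / 19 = -36.63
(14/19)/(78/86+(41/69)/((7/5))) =145383/262694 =0.55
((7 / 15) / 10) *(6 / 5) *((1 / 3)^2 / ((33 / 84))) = 0.02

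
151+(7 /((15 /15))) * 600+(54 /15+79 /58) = 1263229 /290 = 4355.96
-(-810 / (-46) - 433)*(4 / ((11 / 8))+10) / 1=1356668 / 253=5362.32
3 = 3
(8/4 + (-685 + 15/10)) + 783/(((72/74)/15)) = 45559/4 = 11389.75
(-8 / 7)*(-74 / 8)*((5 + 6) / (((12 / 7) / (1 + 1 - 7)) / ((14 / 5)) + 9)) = 13.10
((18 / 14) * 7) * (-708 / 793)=-6372 / 793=-8.04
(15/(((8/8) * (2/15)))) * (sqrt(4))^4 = 1800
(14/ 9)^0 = 1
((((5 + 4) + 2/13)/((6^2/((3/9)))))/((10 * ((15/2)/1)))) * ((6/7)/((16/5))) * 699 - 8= -145799/18720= -7.79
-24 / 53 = -0.45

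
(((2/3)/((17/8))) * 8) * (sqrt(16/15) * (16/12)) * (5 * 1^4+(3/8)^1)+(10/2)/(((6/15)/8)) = 11008 * sqrt(15)/2295+100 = 118.58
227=227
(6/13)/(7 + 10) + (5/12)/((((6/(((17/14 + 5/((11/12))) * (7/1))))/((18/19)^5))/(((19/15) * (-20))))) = -19846471974/316810351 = -62.64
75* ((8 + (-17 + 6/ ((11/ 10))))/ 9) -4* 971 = -43049/ 11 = -3913.55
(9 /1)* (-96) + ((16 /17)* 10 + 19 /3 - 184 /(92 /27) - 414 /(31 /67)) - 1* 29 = -2886952 /1581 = -1826.03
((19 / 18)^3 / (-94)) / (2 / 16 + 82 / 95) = -651605 / 51463026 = -0.01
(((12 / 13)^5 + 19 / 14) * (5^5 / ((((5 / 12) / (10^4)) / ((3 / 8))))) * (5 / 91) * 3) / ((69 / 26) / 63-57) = -13337428359375000 / 80827887049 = -165010.23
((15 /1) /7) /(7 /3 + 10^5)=45 /2100049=0.00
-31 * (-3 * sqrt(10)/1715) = 93 * sqrt(10)/1715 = 0.17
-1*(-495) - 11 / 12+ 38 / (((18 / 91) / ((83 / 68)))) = 222943 / 306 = 728.57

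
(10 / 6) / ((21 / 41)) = 3.25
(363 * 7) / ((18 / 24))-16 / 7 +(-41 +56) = 23805 / 7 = 3400.71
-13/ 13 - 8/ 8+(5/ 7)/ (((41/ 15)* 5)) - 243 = -244.95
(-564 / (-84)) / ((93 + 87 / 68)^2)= 217328 / 287706447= 0.00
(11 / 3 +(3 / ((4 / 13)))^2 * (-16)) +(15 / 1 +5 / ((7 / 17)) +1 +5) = -31168 / 21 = -1484.19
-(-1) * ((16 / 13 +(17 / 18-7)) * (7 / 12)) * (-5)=39515 / 2808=14.07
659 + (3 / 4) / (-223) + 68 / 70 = 20604203 / 31220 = 659.97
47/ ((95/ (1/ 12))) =47/ 1140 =0.04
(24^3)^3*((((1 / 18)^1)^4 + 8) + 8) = 42268945809408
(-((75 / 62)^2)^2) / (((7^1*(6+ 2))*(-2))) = 31640625 / 1654949632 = 0.02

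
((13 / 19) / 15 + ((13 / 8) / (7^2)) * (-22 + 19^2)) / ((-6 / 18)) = -1261091 / 37240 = -33.86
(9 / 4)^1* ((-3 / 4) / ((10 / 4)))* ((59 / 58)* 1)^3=-5545233 / 7804480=-0.71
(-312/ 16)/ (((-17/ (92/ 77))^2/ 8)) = -1320384/ 1713481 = -0.77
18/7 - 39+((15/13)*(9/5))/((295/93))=-960348/26845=-35.77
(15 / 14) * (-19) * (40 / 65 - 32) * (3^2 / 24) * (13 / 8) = 43605 / 112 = 389.33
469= 469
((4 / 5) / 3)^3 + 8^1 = 8.02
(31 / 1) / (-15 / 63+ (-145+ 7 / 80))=-0.21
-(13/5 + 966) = -4843/5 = -968.60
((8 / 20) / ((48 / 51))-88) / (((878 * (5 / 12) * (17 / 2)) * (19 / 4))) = -21018 / 3544925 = -0.01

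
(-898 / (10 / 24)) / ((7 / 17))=-183192 / 35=-5234.06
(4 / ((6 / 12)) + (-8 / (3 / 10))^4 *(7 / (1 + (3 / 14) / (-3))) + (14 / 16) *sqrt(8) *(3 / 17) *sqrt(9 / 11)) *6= 189 *sqrt(22) / 374 + 8028176848 / 351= 22872301.08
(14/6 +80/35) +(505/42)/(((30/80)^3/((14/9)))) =1833491/5103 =359.30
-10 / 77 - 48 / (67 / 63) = -233518 / 5159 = -45.26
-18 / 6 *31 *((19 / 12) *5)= -736.25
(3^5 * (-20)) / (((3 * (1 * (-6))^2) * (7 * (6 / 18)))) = -135 / 7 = -19.29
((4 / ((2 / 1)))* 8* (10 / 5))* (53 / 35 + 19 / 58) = 59824 / 1015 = 58.94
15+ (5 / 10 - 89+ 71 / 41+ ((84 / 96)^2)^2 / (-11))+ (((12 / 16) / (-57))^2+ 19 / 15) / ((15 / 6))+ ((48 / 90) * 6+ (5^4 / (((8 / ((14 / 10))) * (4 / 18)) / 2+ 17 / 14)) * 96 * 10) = 3780380978945150509 / 11653620633600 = 324395.40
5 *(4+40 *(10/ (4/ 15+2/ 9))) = 4110.91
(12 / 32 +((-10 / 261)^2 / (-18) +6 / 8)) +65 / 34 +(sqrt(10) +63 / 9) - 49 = -3248765411 / 83380104 +sqrt(10) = -35.80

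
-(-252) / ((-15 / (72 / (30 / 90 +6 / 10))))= -1296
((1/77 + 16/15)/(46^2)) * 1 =1247/2443980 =0.00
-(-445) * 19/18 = 8455/18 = 469.72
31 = 31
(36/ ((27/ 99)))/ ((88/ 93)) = 279/ 2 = 139.50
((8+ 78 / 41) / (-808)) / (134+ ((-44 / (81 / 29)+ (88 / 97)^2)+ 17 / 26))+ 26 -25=19645953015107 / 19647964273538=1.00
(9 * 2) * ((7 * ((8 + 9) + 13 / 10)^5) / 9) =28733166.16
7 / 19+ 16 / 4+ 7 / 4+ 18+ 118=10801 / 76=142.12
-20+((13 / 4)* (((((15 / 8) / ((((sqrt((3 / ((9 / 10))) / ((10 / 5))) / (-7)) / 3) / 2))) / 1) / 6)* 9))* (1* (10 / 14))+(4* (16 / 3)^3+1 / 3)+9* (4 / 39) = 206413 / 351 -1755* sqrt(15) / 32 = 375.66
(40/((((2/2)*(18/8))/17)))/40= 68/9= 7.56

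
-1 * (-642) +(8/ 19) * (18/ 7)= 85530/ 133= 643.08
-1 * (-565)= 565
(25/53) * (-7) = -175/53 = -3.30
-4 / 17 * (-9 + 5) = 16 / 17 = 0.94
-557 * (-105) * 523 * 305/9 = 1036581641.67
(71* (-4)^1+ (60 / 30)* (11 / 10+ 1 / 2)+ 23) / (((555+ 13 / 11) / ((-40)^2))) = -2268640 / 3059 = -741.63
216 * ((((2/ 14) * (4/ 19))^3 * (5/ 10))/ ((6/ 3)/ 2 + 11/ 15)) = 51840/ 30584281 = 0.00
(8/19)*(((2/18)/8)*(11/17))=11/2907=0.00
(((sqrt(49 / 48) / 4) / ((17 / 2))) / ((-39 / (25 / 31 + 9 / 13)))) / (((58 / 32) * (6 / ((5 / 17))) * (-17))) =21140 * sqrt(3) / 20153799081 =0.00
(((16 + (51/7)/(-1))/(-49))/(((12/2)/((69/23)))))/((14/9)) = -549/9604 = -0.06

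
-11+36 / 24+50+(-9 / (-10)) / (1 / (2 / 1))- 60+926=9083 / 10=908.30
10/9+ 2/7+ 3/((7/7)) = 277/63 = 4.40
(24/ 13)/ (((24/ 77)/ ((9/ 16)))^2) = 160083/ 26624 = 6.01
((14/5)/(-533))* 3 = -42/2665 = -0.02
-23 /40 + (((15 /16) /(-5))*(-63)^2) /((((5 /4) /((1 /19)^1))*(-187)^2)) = -15305267 /26576440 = -0.58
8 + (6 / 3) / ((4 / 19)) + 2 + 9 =28.50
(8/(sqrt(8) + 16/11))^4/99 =3313402048/564680169 - 254870528 *sqrt(2)/62742241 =0.12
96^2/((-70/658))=-433152/5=-86630.40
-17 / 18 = -0.94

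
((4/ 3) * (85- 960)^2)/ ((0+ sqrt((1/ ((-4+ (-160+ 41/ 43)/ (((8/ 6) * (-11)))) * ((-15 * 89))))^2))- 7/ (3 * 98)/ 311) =31038757257.99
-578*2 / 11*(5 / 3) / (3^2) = -19.46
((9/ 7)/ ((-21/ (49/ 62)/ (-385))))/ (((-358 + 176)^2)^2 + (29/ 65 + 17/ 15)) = 32175/ 1895020067848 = 0.00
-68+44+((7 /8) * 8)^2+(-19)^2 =386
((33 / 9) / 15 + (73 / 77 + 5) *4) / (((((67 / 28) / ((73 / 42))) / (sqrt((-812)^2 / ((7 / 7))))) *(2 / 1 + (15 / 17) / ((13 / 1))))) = 311731247672 / 45469215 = 6855.87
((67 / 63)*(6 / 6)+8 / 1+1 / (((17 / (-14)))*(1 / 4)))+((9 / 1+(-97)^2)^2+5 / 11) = 1044959740768 / 11781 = 88698730.22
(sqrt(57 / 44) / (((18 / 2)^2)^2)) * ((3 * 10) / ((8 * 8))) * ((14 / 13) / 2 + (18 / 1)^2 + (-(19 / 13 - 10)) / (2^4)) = 338075 * sqrt(627) / 320246784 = 0.03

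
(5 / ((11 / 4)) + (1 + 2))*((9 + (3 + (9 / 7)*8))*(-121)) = -90948 / 7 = -12992.57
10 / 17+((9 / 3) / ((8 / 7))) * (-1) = -277 / 136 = -2.04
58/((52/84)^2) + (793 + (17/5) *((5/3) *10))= 507515/507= 1001.02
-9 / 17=-0.53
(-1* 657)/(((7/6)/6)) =-23652/7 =-3378.86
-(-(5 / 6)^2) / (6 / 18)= 25 / 12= 2.08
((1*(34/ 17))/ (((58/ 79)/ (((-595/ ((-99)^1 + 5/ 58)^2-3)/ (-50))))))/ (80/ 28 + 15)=55709821111/ 5965511881250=0.01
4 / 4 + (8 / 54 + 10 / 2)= 166 / 27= 6.15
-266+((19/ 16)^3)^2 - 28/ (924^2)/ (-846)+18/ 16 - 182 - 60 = -27269536965197239/ 54098619531264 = -504.07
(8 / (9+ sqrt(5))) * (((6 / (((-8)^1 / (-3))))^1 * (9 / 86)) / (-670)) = -729 / 2189560+ 81 * sqrt(5) / 2189560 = -0.00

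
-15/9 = -5/3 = -1.67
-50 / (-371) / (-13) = -50 / 4823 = -0.01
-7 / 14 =-1 / 2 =-0.50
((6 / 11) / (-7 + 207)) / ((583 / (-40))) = -6 / 32065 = -0.00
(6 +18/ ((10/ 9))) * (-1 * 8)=-177.60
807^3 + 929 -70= 525558802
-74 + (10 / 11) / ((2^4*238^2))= -368865723 / 4984672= -74.00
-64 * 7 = -448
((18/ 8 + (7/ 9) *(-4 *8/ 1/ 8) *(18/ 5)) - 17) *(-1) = 519/ 20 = 25.95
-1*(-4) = 4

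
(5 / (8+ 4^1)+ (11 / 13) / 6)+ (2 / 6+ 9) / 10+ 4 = 4283 / 780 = 5.49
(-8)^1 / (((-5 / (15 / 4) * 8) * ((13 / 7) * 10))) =21 / 520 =0.04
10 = 10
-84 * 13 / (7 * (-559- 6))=156 / 565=0.28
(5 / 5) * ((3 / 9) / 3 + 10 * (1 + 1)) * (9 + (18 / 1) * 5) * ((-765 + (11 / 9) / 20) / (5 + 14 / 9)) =-274138799 / 1180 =-232321.02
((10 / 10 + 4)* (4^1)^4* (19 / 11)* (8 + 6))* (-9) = -3064320 / 11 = -278574.55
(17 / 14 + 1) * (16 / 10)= 124 / 35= 3.54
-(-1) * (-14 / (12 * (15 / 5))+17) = 299 / 18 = 16.61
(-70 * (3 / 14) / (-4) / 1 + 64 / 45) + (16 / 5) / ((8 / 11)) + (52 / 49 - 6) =40867 / 8820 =4.63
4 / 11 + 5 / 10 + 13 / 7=419 / 154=2.72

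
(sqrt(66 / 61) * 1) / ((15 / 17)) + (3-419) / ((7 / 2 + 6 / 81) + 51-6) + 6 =-6726 / 2623 + 17 * sqrt(4026) / 915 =-1.39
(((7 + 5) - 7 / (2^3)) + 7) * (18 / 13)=1305 / 52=25.10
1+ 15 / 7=22 / 7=3.14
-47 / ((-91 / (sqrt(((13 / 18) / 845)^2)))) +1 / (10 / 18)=191693 / 106470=1.80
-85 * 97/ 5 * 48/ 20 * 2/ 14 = -19788/ 35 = -565.37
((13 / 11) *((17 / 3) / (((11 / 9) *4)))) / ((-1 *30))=-221 / 4840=-0.05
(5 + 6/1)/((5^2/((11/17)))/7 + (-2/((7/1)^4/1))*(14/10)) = 1.99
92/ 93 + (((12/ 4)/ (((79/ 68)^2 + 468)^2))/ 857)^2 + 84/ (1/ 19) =2419936968904299428374356911975124392/ 1515311999111903089167985113626637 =1596.99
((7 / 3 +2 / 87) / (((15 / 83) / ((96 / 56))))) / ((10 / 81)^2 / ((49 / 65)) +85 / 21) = 208386108 / 37925185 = 5.49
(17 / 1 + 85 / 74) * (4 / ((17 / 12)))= 1896 / 37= 51.24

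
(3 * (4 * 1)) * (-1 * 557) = -6684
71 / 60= 1.18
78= 78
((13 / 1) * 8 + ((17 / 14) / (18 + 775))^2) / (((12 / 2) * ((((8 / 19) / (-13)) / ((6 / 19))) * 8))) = -12818458305 / 606790912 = -21.13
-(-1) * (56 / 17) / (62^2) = 14 / 16337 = 0.00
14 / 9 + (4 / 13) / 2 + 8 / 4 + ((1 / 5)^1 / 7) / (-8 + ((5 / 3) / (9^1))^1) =3201931 / 864045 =3.71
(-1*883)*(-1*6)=5298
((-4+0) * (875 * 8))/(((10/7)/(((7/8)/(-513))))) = 17150/513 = 33.43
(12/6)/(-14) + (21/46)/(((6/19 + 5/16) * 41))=-157769/1260791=-0.13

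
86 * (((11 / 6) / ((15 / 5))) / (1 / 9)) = 473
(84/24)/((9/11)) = 77/18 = 4.28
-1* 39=-39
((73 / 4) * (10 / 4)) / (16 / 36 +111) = 3285 / 8024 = 0.41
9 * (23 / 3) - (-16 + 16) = 69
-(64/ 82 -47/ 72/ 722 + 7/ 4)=-5391413/ 2131344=-2.53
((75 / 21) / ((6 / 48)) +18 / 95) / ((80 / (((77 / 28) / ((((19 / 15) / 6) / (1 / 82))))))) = 0.06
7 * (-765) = -5355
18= 18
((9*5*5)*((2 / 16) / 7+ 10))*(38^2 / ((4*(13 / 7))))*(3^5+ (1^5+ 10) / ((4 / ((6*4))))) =14080272525 / 104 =135387235.82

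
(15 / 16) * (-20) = -75 / 4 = -18.75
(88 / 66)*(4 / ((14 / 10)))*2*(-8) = -1280 / 21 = -60.95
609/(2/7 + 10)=1421/24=59.21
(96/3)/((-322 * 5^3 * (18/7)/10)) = -16/5175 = -0.00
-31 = -31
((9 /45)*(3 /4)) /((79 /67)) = 201 /1580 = 0.13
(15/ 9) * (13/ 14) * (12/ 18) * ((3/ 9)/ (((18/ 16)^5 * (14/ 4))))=4259840/ 78121827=0.05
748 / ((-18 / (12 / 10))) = -748 / 15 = -49.87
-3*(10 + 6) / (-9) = 16 / 3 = 5.33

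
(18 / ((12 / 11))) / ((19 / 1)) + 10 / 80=151 / 152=0.99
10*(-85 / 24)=-425 / 12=-35.42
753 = 753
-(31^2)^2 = -923521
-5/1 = -5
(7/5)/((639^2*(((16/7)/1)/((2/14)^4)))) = 0.00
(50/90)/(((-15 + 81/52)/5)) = -1300/6291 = -0.21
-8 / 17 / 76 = -2 / 323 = -0.01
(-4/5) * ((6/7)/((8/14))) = -6/5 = -1.20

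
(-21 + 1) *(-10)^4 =-200000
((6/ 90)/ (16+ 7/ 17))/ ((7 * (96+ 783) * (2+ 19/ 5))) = 17/ 149351769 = 0.00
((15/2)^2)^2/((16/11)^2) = 6125625/4096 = 1495.51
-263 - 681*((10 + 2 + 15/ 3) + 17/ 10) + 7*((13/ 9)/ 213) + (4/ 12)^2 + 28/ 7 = -12993.54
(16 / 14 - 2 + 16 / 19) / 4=-1 / 266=-0.00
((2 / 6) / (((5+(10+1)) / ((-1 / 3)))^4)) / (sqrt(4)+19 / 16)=1 / 50761728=0.00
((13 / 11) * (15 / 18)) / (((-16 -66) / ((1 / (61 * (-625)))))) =13 / 41266500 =0.00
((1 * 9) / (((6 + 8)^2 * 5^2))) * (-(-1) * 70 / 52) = 9 / 3640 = 0.00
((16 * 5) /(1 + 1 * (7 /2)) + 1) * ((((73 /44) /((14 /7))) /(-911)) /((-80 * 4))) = 12337 /230883840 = 0.00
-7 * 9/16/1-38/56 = -517/112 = -4.62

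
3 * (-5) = -15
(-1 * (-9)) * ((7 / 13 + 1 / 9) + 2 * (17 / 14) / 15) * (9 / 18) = 3323 / 910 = 3.65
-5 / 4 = -1.25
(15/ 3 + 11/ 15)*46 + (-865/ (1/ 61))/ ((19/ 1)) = -716311/ 285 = -2513.37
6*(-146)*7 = -6132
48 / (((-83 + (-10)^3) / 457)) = -7312 / 361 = -20.25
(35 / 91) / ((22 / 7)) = 35 / 286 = 0.12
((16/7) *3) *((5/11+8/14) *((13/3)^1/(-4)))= -7.62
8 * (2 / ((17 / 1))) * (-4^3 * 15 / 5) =-3072 / 17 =-180.71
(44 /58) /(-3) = -22 /87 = -0.25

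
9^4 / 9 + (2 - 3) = 728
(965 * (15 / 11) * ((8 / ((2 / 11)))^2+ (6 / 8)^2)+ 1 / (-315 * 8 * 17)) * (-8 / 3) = -2401759670603 / 353430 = -6795573.86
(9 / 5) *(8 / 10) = 36 / 25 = 1.44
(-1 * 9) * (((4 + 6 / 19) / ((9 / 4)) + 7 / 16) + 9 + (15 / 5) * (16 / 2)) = -96733 / 304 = -318.20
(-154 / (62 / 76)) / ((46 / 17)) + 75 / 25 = -47603 / 713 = -66.76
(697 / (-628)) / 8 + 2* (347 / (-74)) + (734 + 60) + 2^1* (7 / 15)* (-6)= 723924911 / 929440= 778.88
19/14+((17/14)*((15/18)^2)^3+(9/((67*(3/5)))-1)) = 43224395/43763328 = 0.99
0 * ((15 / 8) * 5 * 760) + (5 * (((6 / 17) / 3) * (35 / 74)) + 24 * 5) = 75655 / 629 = 120.28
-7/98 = -1/14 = -0.07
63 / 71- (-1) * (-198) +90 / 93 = -431715 / 2201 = -196.14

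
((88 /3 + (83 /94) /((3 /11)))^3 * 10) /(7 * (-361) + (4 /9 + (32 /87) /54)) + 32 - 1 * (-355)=250.24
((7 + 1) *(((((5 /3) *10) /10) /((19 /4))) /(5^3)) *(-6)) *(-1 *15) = 192 /95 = 2.02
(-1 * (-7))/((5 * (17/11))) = 77/85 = 0.91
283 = 283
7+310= 317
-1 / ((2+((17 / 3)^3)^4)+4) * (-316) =167935356 / 582622240418407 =0.00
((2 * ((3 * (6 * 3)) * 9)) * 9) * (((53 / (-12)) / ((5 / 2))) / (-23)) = 77274 / 115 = 671.95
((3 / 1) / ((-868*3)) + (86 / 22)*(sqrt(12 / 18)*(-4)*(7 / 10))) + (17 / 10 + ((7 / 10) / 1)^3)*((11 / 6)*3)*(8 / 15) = 3250469 / 542500-602*sqrt(6) / 165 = -2.95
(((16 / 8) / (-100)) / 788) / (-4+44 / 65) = 13 / 1702080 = 0.00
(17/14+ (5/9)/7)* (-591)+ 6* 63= -16235/42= -386.55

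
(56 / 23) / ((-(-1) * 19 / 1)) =56 / 437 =0.13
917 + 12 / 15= 4589 / 5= 917.80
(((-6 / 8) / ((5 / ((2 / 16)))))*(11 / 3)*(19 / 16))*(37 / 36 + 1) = -15257 / 92160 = -0.17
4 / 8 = 1 / 2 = 0.50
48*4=192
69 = 69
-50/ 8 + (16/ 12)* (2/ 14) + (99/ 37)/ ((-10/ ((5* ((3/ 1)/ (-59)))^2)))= -65744783/ 10818948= -6.08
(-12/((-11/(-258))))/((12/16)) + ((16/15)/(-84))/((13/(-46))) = -16902136/45045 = -375.23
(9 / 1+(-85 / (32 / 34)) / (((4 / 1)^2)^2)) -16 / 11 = 324073 / 45056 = 7.19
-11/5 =-2.20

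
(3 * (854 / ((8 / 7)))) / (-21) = -427 / 4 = -106.75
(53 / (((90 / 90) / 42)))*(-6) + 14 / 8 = -53417 / 4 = -13354.25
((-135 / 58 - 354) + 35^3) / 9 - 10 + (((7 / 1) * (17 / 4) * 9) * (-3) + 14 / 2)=4090441 / 1044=3918.05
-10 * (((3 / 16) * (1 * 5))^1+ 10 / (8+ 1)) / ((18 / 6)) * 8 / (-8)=1475 / 216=6.83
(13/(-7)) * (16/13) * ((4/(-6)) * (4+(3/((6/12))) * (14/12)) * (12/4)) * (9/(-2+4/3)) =-4752/7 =-678.86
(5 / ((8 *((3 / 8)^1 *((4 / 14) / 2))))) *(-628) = -21980 / 3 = -7326.67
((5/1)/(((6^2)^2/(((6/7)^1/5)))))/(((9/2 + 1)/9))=0.00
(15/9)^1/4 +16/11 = 247/132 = 1.87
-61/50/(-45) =61/2250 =0.03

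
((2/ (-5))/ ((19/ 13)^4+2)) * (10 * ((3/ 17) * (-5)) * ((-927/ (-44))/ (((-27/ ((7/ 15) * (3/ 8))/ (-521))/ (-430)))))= -2306666759215/ 140207364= -16451.82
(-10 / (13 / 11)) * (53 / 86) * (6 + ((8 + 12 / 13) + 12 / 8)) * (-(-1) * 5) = -6223525 / 14534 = -428.20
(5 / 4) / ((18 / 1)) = 5 / 72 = 0.07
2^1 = 2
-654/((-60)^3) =109/36000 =0.00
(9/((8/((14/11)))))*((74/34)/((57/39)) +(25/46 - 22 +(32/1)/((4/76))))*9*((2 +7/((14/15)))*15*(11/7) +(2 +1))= 2248350538293/1307504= 1719574.50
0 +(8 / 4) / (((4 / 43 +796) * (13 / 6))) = 129 / 111254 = 0.00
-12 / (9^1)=-4 / 3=-1.33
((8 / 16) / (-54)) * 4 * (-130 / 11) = 130 / 297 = 0.44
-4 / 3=-1.33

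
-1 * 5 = -5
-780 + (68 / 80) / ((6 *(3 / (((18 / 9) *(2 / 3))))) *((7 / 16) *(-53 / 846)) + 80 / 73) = -620691668 / 796955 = -778.83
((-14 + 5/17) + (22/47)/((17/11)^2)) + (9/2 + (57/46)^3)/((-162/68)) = -96366824255/5949516996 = -16.20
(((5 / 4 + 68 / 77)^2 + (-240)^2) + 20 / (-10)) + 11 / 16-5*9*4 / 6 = 1365406905 / 23716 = 57573.24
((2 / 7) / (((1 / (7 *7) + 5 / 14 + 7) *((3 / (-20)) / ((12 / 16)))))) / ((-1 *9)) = 140 / 6507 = 0.02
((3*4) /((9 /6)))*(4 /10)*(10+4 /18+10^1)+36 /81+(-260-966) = -52238 /45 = -1160.84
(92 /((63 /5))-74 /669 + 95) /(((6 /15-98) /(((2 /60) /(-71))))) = 1435681 /2920618512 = 0.00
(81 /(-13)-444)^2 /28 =34257609 /4732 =7239.56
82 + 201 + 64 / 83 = 23553 / 83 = 283.77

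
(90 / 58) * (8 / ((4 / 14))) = 1260 / 29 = 43.45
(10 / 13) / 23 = 10 / 299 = 0.03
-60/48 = -5/4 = -1.25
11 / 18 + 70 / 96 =193 / 144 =1.34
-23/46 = -1/2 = -0.50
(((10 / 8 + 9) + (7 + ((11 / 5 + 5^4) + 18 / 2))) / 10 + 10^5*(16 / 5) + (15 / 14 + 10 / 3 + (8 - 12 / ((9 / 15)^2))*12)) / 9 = 35529.53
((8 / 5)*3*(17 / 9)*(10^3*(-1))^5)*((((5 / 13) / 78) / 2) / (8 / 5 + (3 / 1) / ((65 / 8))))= -1328125000000000 / 117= -11351495726495.73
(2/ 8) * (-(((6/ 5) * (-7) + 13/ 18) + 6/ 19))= 12589/ 6840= 1.84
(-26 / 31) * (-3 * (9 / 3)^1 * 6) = 45.29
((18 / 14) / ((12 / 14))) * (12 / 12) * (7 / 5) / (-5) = -21 / 50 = -0.42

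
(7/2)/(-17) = -7/34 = -0.21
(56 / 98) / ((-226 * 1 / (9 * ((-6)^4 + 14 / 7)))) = -23364 / 791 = -29.54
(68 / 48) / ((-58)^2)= 17 / 40368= 0.00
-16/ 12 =-4/ 3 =-1.33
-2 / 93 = -0.02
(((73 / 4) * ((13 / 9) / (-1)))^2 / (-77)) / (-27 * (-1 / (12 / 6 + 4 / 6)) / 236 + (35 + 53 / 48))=-8174686 / 32742171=-0.25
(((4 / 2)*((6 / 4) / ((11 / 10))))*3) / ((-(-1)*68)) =45 / 374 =0.12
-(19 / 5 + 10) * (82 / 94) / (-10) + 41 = 99179 / 2350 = 42.20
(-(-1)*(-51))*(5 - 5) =0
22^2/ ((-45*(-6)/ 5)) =242/ 27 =8.96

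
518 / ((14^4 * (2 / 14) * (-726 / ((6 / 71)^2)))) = -111 / 119552356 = -0.00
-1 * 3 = -3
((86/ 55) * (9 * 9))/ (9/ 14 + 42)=32508/ 10945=2.97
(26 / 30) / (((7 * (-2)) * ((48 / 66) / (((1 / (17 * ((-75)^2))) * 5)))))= -143 / 32130000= -0.00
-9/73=-0.12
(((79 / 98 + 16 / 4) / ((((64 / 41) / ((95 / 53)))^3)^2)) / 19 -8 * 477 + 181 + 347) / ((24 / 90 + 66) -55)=-566192680290572223430162305 / 1940459082891115580358656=-291.78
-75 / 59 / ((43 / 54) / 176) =-712800 / 2537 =-280.96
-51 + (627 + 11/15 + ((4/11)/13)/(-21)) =8659631/15015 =576.73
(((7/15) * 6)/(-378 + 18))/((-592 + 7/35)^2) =-7/315204516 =-0.00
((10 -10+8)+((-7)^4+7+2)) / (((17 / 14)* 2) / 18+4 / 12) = 304668 / 59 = 5163.86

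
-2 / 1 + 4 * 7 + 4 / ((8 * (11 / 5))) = 577 / 22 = 26.23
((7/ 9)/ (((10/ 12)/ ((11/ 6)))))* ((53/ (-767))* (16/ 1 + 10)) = -8162/ 2655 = -3.07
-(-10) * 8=80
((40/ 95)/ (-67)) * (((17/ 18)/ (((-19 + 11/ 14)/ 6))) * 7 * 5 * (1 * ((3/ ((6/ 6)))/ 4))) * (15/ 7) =140/ 1273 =0.11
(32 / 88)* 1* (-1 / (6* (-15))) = 2 / 495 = 0.00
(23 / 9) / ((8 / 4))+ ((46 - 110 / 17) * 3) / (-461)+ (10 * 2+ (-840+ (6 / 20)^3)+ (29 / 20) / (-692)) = -19986109378139 / 24404418000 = -818.95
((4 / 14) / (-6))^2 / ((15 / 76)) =76 / 6615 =0.01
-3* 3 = -9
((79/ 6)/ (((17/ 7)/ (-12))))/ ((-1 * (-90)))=-0.72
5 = 5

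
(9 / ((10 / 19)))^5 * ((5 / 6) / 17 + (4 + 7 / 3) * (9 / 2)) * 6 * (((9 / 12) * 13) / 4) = 518903441801199 / 850000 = 610474637.41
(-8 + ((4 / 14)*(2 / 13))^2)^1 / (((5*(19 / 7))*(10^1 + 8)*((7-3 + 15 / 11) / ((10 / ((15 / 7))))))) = -728552 / 25575615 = -0.03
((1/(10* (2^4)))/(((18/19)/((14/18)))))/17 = 0.00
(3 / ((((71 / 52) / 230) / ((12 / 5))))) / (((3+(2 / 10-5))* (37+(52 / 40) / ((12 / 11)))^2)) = -688896000 / 1491276119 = -0.46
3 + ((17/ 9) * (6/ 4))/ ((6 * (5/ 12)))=4.13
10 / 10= 1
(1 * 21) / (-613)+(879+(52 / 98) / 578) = 7630039735 / 8680693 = 878.97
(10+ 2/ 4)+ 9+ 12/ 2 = 51/ 2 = 25.50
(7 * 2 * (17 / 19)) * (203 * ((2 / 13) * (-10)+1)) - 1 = -338445 / 247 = -1370.22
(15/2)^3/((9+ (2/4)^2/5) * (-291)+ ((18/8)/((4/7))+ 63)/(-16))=-180000/1125433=-0.16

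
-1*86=-86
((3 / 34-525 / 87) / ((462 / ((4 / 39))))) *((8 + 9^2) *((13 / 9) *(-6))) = 94874 / 93177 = 1.02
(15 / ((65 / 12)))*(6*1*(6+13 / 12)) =1530 / 13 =117.69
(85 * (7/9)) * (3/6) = 595/18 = 33.06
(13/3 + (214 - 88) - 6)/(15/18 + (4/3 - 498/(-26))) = 9698/1663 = 5.83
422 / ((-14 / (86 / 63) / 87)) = -526234 / 147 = -3579.82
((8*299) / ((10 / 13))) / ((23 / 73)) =49348 / 5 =9869.60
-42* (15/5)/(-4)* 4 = 126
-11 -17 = -28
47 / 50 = 0.94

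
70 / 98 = 5 / 7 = 0.71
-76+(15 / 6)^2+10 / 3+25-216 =-3089 / 12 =-257.42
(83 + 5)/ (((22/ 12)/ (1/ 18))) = 8/ 3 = 2.67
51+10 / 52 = 1331 / 26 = 51.19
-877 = -877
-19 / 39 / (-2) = 19 / 78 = 0.24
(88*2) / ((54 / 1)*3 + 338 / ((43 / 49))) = 946 / 2941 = 0.32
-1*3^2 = -9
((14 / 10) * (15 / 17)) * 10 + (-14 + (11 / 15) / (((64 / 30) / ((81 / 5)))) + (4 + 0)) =21547 / 2720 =7.92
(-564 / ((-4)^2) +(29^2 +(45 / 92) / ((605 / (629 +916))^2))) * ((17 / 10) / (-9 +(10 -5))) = -9261764339 / 26939440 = -343.80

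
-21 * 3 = -63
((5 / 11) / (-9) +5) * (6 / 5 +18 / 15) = 392 / 33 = 11.88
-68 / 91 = -0.75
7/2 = 3.50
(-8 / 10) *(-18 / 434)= 36 / 1085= 0.03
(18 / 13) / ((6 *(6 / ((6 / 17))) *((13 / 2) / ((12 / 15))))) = 24 / 14365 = 0.00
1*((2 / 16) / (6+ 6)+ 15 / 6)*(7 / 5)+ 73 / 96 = 4.28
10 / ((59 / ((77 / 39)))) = 770 / 2301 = 0.33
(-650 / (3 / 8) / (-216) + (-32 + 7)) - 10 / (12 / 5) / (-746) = -2050825 / 120852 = -16.97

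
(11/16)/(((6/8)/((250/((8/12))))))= 1375/4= 343.75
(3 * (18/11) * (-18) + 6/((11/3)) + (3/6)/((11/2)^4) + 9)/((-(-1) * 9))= -1137997/131769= -8.64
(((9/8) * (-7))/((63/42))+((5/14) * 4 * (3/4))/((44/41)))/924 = -873/189728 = -0.00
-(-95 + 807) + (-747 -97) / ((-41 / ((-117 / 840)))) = -2051669 / 2870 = -714.87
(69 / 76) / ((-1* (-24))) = 0.04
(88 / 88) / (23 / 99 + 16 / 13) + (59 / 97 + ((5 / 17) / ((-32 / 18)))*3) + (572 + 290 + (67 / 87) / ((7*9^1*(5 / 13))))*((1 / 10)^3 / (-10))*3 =0.54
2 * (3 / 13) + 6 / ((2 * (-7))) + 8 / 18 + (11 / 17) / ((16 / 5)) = 151397 / 222768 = 0.68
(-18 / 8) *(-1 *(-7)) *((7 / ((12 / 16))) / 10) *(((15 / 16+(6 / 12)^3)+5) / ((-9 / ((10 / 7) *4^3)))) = 2716 / 3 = 905.33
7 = 7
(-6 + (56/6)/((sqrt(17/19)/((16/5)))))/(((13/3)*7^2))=-18/637 + 64*sqrt(323)/7735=0.12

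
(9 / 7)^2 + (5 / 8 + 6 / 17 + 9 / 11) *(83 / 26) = 14078605 / 1905904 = 7.39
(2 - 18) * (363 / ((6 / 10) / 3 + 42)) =-29040 / 211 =-137.63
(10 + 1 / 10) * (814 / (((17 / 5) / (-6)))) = -246642 / 17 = -14508.35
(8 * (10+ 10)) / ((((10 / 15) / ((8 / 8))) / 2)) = 480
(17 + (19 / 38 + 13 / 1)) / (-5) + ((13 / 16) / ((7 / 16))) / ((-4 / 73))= -5599 / 140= -39.99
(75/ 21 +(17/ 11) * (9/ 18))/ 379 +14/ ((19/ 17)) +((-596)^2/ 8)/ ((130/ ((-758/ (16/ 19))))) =-88640290865337/ 288328040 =-307428.62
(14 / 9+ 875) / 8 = 7889 / 72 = 109.57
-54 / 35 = -1.54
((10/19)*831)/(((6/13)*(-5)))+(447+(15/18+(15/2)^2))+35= 79699/228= 349.56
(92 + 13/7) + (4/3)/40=19717/210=93.89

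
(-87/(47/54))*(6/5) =-28188/235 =-119.95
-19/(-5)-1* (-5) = 44/5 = 8.80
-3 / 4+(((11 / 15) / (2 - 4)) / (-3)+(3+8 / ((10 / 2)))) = 143 / 36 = 3.97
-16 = -16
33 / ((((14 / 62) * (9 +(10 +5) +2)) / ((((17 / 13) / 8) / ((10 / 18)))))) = 156519 / 94640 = 1.65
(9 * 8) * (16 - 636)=-44640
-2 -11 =-13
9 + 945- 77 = 877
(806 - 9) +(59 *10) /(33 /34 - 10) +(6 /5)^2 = 5626527 /7675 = 733.10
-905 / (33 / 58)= -52490 / 33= -1590.61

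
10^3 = 1000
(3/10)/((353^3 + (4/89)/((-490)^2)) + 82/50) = 213689/31331778262010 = 0.00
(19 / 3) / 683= 19 / 2049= 0.01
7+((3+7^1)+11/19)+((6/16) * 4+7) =991/38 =26.08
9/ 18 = 1/ 2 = 0.50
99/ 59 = 1.68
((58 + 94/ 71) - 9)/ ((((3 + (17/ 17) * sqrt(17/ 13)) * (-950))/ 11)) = -1532817/ 6745000 + 39303 * sqrt(221)/ 6745000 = -0.14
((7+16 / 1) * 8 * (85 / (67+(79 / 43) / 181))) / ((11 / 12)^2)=876428064 / 3155317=277.76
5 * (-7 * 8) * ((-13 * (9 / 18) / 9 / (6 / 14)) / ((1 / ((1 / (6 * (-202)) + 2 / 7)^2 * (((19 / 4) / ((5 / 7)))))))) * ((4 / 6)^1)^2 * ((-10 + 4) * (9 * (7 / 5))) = -70704382567 / 8262810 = -8556.94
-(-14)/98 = 1/7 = 0.14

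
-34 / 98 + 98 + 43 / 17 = 83452 / 833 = 100.18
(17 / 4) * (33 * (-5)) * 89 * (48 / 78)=-499290 / 13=-38406.92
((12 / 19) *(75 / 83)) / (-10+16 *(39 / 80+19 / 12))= 13500 / 547219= 0.02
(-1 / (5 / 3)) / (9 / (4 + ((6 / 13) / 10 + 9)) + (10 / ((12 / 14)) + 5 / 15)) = -848 / 17935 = -0.05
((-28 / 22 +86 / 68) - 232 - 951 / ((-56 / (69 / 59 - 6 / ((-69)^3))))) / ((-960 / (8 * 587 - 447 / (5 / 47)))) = 1688878851791501 / 15464276467200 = 109.21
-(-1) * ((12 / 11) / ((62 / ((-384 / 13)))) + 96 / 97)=202080 / 430001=0.47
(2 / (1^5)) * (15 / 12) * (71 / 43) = 355 / 86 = 4.13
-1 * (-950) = 950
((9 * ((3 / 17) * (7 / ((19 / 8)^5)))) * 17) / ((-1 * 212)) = -1548288 / 131233247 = -0.01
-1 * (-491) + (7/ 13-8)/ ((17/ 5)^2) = 1842262/ 3757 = 490.35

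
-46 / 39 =-1.18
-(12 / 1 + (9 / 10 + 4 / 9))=-13.34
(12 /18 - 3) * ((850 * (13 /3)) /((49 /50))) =-552500 /63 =-8769.84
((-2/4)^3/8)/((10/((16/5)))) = -1/200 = -0.00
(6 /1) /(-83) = -6 /83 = -0.07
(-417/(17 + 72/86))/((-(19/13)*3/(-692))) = -4136084/1121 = -3689.64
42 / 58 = 21 / 29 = 0.72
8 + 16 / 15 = 9.07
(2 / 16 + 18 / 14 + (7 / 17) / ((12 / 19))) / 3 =5891 / 8568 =0.69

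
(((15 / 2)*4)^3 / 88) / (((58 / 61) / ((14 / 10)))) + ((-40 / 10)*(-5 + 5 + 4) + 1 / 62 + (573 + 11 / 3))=30036239 / 29667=1012.45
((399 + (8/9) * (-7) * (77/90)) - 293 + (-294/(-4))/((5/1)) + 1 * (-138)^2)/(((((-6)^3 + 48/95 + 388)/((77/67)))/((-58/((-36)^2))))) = -658428643565/115263228096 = -5.71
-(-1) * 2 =2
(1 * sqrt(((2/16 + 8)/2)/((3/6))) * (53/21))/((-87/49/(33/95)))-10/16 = -4081 * sqrt(130)/33060-5/8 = -2.03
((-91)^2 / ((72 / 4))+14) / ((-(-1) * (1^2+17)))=26.34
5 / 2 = 2.50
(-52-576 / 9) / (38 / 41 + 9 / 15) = -23780 / 313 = -75.97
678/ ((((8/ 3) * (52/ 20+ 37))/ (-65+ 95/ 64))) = -2296725/ 5632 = -407.80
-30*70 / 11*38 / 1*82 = -6543600 / 11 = -594872.73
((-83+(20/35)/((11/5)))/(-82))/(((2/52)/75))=6211725/3157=1967.60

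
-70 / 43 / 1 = -70 / 43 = -1.63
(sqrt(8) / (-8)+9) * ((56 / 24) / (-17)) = -21 / 17+7 * sqrt(2) / 204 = -1.19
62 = 62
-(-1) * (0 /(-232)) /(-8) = 0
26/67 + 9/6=253/134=1.89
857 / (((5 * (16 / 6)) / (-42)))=-53991 / 20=-2699.55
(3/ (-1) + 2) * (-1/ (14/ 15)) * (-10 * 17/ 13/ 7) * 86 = -109650/ 637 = -172.14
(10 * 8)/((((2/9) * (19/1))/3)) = 1080/19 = 56.84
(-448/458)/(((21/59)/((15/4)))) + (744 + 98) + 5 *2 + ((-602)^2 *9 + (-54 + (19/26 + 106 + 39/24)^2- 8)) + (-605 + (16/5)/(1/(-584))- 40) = 40517072191249/12384320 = 3271642.87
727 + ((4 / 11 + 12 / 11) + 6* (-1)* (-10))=8673 / 11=788.45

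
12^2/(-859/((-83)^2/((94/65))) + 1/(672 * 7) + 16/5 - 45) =-303318812160/88426092151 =-3.43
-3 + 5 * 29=142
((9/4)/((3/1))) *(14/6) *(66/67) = 231/134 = 1.72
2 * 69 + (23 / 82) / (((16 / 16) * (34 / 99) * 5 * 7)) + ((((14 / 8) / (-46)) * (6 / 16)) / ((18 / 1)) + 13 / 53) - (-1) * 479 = 7048705934063 / 11419201920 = 617.27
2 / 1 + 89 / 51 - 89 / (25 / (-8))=41087 / 1275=32.23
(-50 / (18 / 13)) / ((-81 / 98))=31850 / 729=43.69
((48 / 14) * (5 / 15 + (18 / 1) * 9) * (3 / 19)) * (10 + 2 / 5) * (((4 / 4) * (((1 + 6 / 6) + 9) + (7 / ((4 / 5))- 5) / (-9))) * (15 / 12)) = 1608074 / 133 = 12090.78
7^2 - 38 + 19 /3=52 /3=17.33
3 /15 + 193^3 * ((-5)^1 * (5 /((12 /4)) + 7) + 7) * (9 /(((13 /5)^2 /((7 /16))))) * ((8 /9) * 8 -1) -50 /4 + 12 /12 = -37711097583953 /40560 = -929760788.56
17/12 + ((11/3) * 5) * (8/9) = 1913/108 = 17.71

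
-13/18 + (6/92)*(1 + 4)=-82/207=-0.40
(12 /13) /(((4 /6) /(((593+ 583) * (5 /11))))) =105840 /143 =740.14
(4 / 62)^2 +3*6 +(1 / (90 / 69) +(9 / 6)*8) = 887123 / 28830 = 30.77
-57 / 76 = -3 / 4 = -0.75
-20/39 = -0.51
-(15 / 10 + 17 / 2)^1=-10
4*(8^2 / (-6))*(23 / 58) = -16.92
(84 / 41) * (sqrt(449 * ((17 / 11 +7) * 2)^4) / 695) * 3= 8906688 * sqrt(449) / 3447895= 54.74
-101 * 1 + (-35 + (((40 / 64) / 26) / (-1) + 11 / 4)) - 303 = -90745 / 208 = -436.27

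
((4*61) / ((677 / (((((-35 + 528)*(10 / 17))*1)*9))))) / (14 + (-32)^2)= 106140 / 117121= 0.91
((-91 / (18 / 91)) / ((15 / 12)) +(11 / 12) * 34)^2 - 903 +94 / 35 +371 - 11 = 6404056507 / 56700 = 112946.32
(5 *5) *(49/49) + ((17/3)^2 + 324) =3430/9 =381.11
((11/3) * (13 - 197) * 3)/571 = -3.54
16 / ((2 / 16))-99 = 29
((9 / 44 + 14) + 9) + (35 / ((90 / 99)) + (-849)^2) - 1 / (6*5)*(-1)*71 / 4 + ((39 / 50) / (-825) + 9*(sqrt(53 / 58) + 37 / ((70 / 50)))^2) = 1665*sqrt(3074) / 203 + 15499367311109 / 21315000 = 727612.49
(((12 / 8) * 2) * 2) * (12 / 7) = 72 / 7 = 10.29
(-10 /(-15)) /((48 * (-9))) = -1 /648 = -0.00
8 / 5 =1.60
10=10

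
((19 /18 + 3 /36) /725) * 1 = 41 /26100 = 0.00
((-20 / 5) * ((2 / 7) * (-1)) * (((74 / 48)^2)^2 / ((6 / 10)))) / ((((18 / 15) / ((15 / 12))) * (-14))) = -234270125 / 292626432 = -0.80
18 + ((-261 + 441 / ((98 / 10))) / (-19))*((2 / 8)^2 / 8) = 5499 / 304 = 18.09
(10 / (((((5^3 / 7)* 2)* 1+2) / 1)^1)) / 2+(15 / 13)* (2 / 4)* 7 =14315 / 3432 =4.17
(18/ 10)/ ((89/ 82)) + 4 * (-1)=-2.34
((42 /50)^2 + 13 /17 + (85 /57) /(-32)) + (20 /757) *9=24375092071 /14670660000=1.66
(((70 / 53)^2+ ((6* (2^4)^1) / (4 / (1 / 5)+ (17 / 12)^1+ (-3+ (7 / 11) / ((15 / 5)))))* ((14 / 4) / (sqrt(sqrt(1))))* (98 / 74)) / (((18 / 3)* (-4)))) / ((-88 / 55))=8188087915 / 12267419856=0.67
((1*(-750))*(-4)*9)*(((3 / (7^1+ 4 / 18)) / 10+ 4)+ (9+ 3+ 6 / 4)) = 6157080 / 13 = 473621.54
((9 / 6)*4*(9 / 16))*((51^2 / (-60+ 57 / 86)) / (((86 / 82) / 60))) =-59245 / 7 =-8463.57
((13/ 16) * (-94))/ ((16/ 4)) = -611/ 32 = -19.09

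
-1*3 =-3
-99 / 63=-11 / 7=-1.57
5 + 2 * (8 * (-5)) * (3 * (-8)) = 1925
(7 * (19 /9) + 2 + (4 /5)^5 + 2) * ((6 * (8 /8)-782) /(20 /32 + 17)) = -3335812928 /3965625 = -841.18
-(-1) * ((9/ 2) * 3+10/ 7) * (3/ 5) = 627/ 70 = 8.96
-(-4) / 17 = 4 / 17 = 0.24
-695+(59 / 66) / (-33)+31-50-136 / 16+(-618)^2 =415128404 / 1089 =381201.47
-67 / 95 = -0.71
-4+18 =14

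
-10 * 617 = -6170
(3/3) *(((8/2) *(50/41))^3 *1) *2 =16000000/68921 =232.15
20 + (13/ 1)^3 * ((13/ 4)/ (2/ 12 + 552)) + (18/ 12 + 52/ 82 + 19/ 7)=35922170/ 950831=37.78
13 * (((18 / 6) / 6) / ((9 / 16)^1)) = 104 / 9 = 11.56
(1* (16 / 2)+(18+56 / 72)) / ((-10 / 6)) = -16.07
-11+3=-8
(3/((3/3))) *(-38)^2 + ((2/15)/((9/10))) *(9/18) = 116966/27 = 4332.07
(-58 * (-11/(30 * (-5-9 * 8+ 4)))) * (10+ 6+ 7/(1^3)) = -7337/1095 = -6.70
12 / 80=0.15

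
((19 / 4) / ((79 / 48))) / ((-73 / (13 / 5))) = -2964 / 28835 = -0.10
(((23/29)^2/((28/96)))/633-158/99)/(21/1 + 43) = -97920919/3935153376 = -0.02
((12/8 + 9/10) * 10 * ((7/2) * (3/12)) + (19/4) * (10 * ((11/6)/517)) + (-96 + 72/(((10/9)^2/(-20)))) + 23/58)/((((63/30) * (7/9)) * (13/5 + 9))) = -507377435/7747292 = -65.49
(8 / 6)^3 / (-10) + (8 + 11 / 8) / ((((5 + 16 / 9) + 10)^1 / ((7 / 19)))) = -96589 / 3098520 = -0.03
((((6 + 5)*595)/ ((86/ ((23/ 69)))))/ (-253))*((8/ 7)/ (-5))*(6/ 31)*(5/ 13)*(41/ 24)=3485/ 1195701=0.00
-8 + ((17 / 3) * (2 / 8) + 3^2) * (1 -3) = -173 / 6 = -28.83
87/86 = 1.01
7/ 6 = 1.17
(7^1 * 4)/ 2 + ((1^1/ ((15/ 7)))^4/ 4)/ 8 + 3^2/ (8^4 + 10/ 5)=15494509883/ 1106460000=14.00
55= 55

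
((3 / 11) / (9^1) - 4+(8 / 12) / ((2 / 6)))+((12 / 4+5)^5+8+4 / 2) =1081609 / 33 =32776.03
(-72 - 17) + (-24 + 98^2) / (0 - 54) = -7193 / 27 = -266.41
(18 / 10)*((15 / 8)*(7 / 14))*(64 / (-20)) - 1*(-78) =363 / 5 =72.60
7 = 7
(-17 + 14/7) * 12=-180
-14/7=-2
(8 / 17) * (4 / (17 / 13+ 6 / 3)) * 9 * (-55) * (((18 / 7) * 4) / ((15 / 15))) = -14826240 / 5117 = -2897.45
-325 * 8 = -2600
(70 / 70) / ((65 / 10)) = 2 / 13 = 0.15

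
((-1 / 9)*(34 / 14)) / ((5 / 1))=-17 / 315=-0.05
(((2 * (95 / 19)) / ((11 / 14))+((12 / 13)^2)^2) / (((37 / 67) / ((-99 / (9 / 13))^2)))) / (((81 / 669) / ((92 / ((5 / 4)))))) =255631881990848 / 844155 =302825763.03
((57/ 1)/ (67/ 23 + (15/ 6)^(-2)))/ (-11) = -575/ 341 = -1.69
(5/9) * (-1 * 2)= -10/9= -1.11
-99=-99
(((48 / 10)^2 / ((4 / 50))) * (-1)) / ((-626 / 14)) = 2016 / 313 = 6.44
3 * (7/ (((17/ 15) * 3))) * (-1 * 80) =-8400/ 17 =-494.12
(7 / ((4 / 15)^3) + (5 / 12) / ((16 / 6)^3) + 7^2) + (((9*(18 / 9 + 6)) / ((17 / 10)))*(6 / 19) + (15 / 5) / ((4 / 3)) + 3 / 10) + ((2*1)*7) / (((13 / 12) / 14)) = 26444064743 / 42997760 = 615.01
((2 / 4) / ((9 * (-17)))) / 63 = -1 / 19278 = -0.00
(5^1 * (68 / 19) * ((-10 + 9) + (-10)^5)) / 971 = -1842.94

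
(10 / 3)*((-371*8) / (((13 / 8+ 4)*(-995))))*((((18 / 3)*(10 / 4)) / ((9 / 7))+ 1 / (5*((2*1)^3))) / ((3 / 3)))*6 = 16656416 / 134325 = 124.00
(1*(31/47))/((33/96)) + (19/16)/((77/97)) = 17975/5264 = 3.41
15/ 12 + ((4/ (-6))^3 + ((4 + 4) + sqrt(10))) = 12.12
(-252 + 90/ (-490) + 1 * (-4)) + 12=-11965/ 49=-244.18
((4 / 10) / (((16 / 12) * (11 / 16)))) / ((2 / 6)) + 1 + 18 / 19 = 3403 / 1045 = 3.26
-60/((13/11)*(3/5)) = -84.62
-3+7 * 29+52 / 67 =13452 / 67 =200.78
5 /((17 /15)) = 75 /17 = 4.41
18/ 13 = 1.38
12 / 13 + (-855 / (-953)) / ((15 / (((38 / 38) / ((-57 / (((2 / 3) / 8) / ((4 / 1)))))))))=548915 / 594672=0.92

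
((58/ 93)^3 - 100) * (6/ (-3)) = 160481176/ 804357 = 199.51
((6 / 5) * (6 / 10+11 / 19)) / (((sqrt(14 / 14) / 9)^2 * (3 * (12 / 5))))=1512 / 95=15.92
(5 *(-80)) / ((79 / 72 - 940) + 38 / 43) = 1238400 / 2904107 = 0.43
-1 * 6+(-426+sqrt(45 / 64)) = -432+3 * sqrt(5) / 8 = -431.16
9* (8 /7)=72 /7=10.29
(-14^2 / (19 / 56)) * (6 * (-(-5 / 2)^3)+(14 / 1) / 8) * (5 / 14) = -374360 / 19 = -19703.16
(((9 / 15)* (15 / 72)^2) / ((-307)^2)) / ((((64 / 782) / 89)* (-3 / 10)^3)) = -21749375 / 1954347264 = -0.01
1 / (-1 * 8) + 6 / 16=1 / 4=0.25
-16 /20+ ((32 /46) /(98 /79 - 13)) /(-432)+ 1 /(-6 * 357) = -549443863 /686521710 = -0.80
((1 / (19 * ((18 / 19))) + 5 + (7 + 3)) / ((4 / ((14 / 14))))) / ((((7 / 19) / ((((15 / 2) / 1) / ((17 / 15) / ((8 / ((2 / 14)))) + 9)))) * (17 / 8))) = 514900 / 128809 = 4.00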